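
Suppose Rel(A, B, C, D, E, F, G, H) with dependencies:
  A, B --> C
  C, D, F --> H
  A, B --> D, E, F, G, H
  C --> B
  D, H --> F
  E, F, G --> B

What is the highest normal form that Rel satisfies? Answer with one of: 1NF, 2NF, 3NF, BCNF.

3NF

Candidate keys: {A, B}, {A, C}, {A, D, E, G, H}, {A, E, F, G}. Prime attributes: {A, B, C, D, E, F, G, H}.
For C, D, F --> H we have {C, D, F}⁺ = {B, C, D, F, H}; {C, D, F} is not a superkey, so BCNF fails.
Its right-hand attributes {H} are all prime, as are those of every other non-superkey FD — the relation is in 3NF.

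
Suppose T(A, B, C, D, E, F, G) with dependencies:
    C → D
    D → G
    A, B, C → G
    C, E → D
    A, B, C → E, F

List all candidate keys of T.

{A, B, C}

{A, B, C} never appear on the right of any FD, so every key must include all of them.
{A, B, C}⁺ = {A, B, C, D, E, F, G}, which is every attribute, so {A, B, C} is a candidate key.
Every other attribute set either contains this one or has a smaller closure.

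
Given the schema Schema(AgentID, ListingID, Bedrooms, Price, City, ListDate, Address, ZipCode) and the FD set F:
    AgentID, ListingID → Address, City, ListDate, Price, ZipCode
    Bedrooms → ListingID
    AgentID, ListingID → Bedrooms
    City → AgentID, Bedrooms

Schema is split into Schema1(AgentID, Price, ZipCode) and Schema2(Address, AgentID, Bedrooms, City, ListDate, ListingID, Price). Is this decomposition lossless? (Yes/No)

Schema1 ∩ Schema2 = {AgentID, Price}; its closure under F is {AgentID, Price}.
Neither Schema1 nor Schema2 is contained in that closure, so the decomposition is lossy.

No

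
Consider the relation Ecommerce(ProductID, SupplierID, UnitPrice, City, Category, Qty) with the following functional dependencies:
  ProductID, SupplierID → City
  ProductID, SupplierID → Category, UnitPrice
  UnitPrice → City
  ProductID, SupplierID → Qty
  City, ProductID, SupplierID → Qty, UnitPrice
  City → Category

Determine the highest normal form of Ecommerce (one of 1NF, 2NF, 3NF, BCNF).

2NF

Candidate key: {ProductID, SupplierID}. Prime attributes: {ProductID, SupplierID}.
UnitPrice → City breaks BCNF: {UnitPrice}⁺ = {Category, City, UnitPrice}, so {UnitPrice} is not a superkey.
UnitPrice → City determines the non-prime attribute {City} from a non-superkey — 3NF is violated.
No non-prime attribute depends on a proper subset of any candidate key, so 2NF holds.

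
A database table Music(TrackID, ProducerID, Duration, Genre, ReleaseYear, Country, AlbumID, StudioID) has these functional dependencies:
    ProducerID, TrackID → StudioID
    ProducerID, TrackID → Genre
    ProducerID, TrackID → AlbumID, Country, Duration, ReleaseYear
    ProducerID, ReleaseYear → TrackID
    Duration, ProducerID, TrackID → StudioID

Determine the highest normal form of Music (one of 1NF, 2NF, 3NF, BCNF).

BCNF

Candidate keys: {ProducerID, ReleaseYear}, {ProducerID, TrackID}. Prime attributes: {ProducerID, ReleaseYear, TrackID}.
Each dependency's left side is a superkey — BCNF holds.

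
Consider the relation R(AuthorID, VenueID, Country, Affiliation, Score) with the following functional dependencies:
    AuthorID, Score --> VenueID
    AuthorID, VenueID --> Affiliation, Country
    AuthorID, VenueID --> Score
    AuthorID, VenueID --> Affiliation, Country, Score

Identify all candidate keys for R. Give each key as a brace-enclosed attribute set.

{AuthorID, Score}, {AuthorID, VenueID}

No FD produces {AuthorID}, so it must be in every candidate key.
{AuthorID, Score}⁺ = {Affiliation, AuthorID, Country, Score, VenueID}, which is every attribute, so {AuthorID, Score} is a candidate key.
{AuthorID, VenueID}⁺ = {Affiliation, AuthorID, Country, Score, VenueID}, which is every attribute, so {AuthorID, VenueID} is a candidate key.
No proper subset of any of these is a key, and no other minimal superkey exists.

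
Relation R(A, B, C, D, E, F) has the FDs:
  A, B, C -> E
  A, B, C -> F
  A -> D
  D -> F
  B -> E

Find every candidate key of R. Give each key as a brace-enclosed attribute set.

{A, B, C}

No FD produces {A, B, C}, so they must be in every candidate key.
{A, B, C}⁺ = {A, B, C, D, E, F} — all of the relation — so {A, B, C} is a candidate key.
Every other attribute set either contains this one or has a smaller closure.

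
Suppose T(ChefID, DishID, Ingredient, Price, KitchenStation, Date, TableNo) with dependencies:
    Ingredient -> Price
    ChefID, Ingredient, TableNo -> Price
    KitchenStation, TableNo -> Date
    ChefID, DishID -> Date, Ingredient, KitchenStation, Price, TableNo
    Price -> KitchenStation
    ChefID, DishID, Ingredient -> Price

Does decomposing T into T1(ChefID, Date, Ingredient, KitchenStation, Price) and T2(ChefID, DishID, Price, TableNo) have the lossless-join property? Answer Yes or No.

Common attributes: {ChefID, Price}; their closure is {ChefID, KitchenStation, Price}.
The closure covers neither T1 nor T2 entirely; the join is not lossless.

No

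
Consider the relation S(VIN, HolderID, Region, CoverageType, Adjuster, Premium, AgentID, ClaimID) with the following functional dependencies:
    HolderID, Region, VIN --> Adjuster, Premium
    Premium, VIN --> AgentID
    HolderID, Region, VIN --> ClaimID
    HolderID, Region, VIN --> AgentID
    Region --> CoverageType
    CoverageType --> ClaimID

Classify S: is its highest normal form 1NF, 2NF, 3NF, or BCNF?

Candidate key: {HolderID, Region, VIN}. Prime attributes: {HolderID, Region, VIN}.
Premium, VIN --> AgentID: {Premium, VIN}⁺ = {AgentID, Premium, VIN}, which is not all of the attributes, so the left side is not a superkey — BCNF is violated.
Premium, VIN --> AgentID has non-prime {AgentID} on the right and a non-superkey on the left, so 3NF fails.
The proper key subset {Region} of {HolderID, Region, VIN} determines non-prime {ClaimID, CoverageType}, so the relation is not even in 2NF.

1NF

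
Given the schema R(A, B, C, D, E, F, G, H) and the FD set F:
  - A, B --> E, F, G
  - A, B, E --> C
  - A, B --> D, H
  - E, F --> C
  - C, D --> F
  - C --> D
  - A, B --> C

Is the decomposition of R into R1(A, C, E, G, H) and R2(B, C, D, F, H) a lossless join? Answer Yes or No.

R1 ∩ R2 = {C, H}; its closure under F is {C, D, F, H}.
R1 ⊄ {C, D, F, H} and R2 ⊄ {C, D, F, H}, so the split is lossy.

No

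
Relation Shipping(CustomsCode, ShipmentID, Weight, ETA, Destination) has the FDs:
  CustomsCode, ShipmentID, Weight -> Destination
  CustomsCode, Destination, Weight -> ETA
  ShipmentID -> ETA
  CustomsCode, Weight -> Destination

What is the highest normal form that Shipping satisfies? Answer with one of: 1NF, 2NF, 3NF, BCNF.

1NF

Candidate key: {CustomsCode, ShipmentID, Weight}. Prime attributes: {CustomsCode, ShipmentID, Weight}.
For CustomsCode, Destination, Weight -> ETA we have {CustomsCode, Destination, Weight}⁺ = {CustomsCode, Destination, ETA, Weight}; {CustomsCode, Destination, Weight} is not a superkey, so BCNF fails.
CustomsCode, Destination, Weight -> ETA determines the non-prime attribute {ETA} from a non-superkey — 3NF is violated.
The proper key subset {ShipmentID} of {CustomsCode, ShipmentID, Weight} determines non-prime {ETA}, so the relation is not even in 2NF.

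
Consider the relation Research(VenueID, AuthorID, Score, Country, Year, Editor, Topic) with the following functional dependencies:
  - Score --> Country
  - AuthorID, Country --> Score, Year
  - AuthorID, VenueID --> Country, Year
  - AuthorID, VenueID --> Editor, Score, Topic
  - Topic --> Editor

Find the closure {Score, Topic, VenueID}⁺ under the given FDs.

Start with {Score, Topic, VenueID}.
Score --> Country applies; add {Country} → now {Country, Score, Topic, VenueID}.
Topic --> Editor applies; add {Editor} → now {Country, Editor, Score, Topic, VenueID}.
No further FD applies.

{Country, Editor, Score, Topic, VenueID}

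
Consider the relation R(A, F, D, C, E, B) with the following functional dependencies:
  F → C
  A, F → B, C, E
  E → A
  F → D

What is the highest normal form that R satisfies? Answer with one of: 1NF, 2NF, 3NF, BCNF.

Candidate keys: {A, F}, {E, F}. Prime attributes: {A, E, F}.
F → C: {F}⁺ = {C, D, F}, which is not all of the attributes, so the left side is not a superkey — BCNF is violated.
Because {C} is non-prime and the left side of F → C is not a superkey, the relation is not in 3NF.
{F} is a proper subset of the key {A, F}, and {F}⁺ contains the non-prime attributes {C, D} — a partial dependency, so 2NF is violated.

1NF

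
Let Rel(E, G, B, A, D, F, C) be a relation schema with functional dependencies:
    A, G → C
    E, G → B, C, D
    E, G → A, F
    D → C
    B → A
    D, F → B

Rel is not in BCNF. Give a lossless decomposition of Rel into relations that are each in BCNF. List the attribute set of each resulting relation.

{A, B}; {A, C, G}; {B, D, F}; {D, E, F, G}

Candidate key of the original relation: {E, G}.
Within {A, B, C, D, E, F, G}: {A, G}⁺ ∩ {A, B, C, D, E, F, G} = {A, C, G}, not the whole set, so A, G → C violates BCNF; decompose into {A, C, G} and {A, B, D, E, F, G}.
{A, C, G} has no BCNF violation.
Within {A, B, D, E, F, G}: {B}⁺ ∩ {A, B, D, E, F, G} = {A, B}, not the whole set, so B → A violates BCNF; decompose into {A, B} and {B, D, E, F, G}.
{A, B} has no BCNF violation.
Within {B, D, E, F, G}: {D, F}⁺ ∩ {B, D, E, F, G} = {B, D, F}, not the whole set, so D, F → B violates BCNF; decompose into {B, D, F} and {D, E, F, G}.
{B, D, F} has no BCNF violation.
{D, E, F, G} has no BCNF violation.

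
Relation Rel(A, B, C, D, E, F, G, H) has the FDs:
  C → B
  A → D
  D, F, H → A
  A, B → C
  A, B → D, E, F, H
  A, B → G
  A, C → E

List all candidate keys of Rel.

{A, B}, {A, C}, {B, D, F, H}, {C, D, F, H}

{A, B}⁺ = {A, B, C, D, E, F, G, H} — all of the relation — so {A, B} is a candidate key.
{A, C}⁺ = {A, B, C, D, E, F, G, H} — all of the relation — so {A, C} is a candidate key.
{B, D, F, H}⁺ = {A, B, C, D, E, F, G, H} — all of the relation — so {B, D, F, H} is a candidate key.
{C, D, F, H}⁺ = {A, B, C, D, E, F, G, H} — all of the relation — so {C, D, F, H} is a candidate key.
Any other superkey properly contains one of these, so there are no further candidate keys.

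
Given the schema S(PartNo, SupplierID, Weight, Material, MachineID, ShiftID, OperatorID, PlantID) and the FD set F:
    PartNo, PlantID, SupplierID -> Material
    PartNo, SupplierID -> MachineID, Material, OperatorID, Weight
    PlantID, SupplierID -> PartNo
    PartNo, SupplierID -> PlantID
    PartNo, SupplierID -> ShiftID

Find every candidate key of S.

{SupplierID} never appears on the right of any FD, so every key must include it.
{PartNo, SupplierID}⁺ = {MachineID, Material, OperatorID, PartNo, PlantID, ShiftID, SupplierID, Weight} — all of the relation — so {PartNo, SupplierID} is a candidate key.
{PlantID, SupplierID}⁺ = {MachineID, Material, OperatorID, PartNo, PlantID, ShiftID, SupplierID, Weight} — all of the relation — so {PlantID, SupplierID} is a candidate key.
No proper subset of any of these is a key, and no other minimal superkey exists.

{PartNo, SupplierID}, {PlantID, SupplierID}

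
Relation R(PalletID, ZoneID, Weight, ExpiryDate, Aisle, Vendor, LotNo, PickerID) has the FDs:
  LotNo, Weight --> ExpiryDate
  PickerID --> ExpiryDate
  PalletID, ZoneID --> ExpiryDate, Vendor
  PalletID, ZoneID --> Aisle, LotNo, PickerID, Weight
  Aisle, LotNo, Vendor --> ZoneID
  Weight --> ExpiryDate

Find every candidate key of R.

{Aisle, LotNo, PalletID, Vendor}, {PalletID, ZoneID}

No FD produces {PalletID}, so it must be in every candidate key.
{PalletID, ZoneID}⁺ = {Aisle, ExpiryDate, LotNo, PalletID, PickerID, Vendor, Weight, ZoneID}, which is every attribute, so {PalletID, ZoneID} is a candidate key.
{Aisle, LotNo, PalletID, Vendor}⁺ = {Aisle, ExpiryDate, LotNo, PalletID, PickerID, Vendor, Weight, ZoneID}, which is every attribute, so {Aisle, LotNo, PalletID, Vendor} is a candidate key.
These are minimal and exhaustive — every other superkey contains one of them.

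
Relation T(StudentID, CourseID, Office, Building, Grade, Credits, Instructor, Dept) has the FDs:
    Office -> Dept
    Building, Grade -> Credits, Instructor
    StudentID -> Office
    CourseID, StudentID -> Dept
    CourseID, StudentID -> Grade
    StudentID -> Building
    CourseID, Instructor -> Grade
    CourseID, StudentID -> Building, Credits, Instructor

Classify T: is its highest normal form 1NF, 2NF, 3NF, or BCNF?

1NF

Candidate key: {CourseID, StudentID}. Prime attributes: {CourseID, StudentID}.
Office -> Dept breaks BCNF: {Office}⁺ = {Dept, Office}, so {Office} is not a superkey.
Office -> Dept has non-prime {Dept} on the right and a non-superkey on the left, so 3NF fails.
The proper key subset {StudentID} of {CourseID, StudentID} determines non-prime {Building, Dept, Office}, so the relation is not even in 2NF.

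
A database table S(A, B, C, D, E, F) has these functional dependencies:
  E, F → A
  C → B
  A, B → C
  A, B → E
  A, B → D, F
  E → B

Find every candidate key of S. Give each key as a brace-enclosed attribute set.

{A, B}⁺ = {A, B, C, D, E, F} — all of the relation — so {A, B} is a candidate key.
{A, C}⁺ = {A, B, C, D, E, F} — all of the relation — so {A, C} is a candidate key.
{A, E}⁺ = {A, B, C, D, E, F} — all of the relation — so {A, E} is a candidate key.
{E, F}⁺ = {A, B, C, D, E, F} — all of the relation — so {E, F} is a candidate key.
Any other superkey properly contains one of these, so there are no further candidate keys.

{A, B}, {A, C}, {A, E}, {E, F}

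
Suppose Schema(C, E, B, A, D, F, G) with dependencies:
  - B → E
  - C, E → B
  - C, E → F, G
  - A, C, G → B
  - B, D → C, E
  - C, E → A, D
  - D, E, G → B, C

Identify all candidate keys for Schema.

Closure of {B, C} is {A, B, C, D, E, F, G}, the whole schema; {B, C} is a candidate key.
Closure of {B, D} is {A, B, C, D, E, F, G}, the whole schema; {B, D} is a candidate key.
Closure of {C, E} is {A, B, C, D, E, F, G}, the whole schema; {C, E} is a candidate key.
Closure of {A, C, G} is {A, B, C, D, E, F, G}, the whole schema; {A, C, G} is a candidate key.
Closure of {D, E, G} is {A, B, C, D, E, F, G}, the whole schema; {D, E, G} is a candidate key.
Any other superkey properly contains one of these, so there are no further candidate keys.

{A, C, G}, {B, C}, {B, D}, {C, E}, {D, E, G}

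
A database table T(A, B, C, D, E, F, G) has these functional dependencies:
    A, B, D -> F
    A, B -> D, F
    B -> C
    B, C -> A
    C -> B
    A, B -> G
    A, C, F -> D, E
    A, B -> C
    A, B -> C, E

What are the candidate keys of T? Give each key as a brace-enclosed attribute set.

{B} is a candidate key since {B}⁺ = {A, B, C, D, E, F, G} covers every attribute.
{C} is a candidate key since {C}⁺ = {A, B, C, D, E, F, G} covers every attribute.
No proper subset of any of these is a key, and no other minimal superkey exists.

{B}, {C}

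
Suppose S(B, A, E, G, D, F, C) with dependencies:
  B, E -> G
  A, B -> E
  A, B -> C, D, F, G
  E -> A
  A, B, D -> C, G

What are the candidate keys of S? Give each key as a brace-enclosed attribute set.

No FD produces {B}, so it must be in every candidate key.
Closure of {A, B} is {A, B, C, D, E, F, G}, the whole schema; {A, B} is a candidate key.
Closure of {B, E} is {A, B, C, D, E, F, G}, the whole schema; {B, E} is a candidate key.
No proper subset of any of these is a key, and no other minimal superkey exists.

{A, B}, {B, E}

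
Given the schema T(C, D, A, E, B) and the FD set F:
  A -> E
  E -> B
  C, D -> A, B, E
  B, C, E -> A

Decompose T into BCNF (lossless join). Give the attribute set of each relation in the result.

Candidate key of the original relation: {C, D}.
{A, B, C, D, E}: {A} determines {A, B, E} here but is not a superkey — split on A -> B, E, giving {A, B, E} and {A, C, D}.
{A, B, E}: {E} determines {B, E} here but is not a superkey — split on E -> B, giving {B, E} and {A, E}.
{B, E}: every determinant is a superkey — BCNF.
{A, E}: every determinant is a superkey — BCNF.
{A, C, D}: every determinant is a superkey — BCNF.

{A, C, D}; {A, E}; {B, E}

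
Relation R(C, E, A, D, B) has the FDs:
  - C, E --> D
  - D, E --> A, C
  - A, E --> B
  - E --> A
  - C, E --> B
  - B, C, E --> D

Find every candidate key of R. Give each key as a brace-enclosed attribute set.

No FD produces {E}, so it must be in every candidate key.
{C, E} is a candidate key since {C, E}⁺ = {A, B, C, D, E} covers every attribute.
{D, E} is a candidate key since {D, E}⁺ = {A, B, C, D, E} covers every attribute.
These are minimal and exhaustive — every other superkey contains one of them.

{C, E}, {D, E}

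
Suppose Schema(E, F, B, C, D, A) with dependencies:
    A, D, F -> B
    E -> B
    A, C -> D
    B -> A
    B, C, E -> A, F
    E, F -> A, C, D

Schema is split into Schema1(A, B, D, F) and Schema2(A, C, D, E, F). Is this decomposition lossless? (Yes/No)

Schema1 ∩ Schema2 = {A, D, F}; its closure under F is {A, B, D, F}.
Since Schema1 ⊆ {A, B, D, F}, the intersection is a superkey of Schema1; the decomposition is lossless.

Yes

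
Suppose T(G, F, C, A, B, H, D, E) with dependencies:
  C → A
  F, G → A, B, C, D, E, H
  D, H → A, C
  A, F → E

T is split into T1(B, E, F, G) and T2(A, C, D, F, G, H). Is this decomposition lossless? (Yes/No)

Yes

The shared attributes are {F, G} and {F, G}⁺ = {A, B, C, D, E, F, G, H}.
This includes all of T1, so the common attributes are a superkey of T1 — the join is lossless.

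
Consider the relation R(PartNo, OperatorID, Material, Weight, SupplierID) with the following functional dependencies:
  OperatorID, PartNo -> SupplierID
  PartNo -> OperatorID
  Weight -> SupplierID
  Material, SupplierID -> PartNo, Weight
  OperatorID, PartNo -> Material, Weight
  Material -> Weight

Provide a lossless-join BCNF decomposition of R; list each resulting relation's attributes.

Candidate keys of the original relation: {Material}, {PartNo}.
{Material, OperatorID, PartNo, SupplierID, Weight}: {Weight} determines {SupplierID, Weight} here but is not a superkey — split on Weight -> SupplierID, giving {SupplierID, Weight} and {Material, OperatorID, PartNo, Weight}.
{SupplierID, Weight}: every determinant is a superkey — BCNF.
{Material, OperatorID, PartNo, Weight}: every determinant is a superkey — BCNF.

{Material, OperatorID, PartNo, Weight}; {SupplierID, Weight}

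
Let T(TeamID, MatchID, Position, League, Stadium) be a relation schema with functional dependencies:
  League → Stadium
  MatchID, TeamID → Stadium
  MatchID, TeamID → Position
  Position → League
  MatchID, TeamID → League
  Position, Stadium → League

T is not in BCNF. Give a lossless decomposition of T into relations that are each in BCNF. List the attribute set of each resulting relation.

Candidate key of the original relation: {MatchID, TeamID}.
In {League, MatchID, Position, Stadium, TeamID}, {League} is not a superkey ({League}⁺ restricted to this set is {League, Stadium}), so split on League → Stadium into {League, Stadium} and {League, MatchID, Position, TeamID}.
{League, Stadium} has no BCNF violation.
In {League, MatchID, Position, TeamID}, {Position} is not a superkey ({Position}⁺ restricted to this set is {League, Position}), so split on Position → League into {League, Position} and {MatchID, Position, TeamID}.
{League, Position} has no BCNF violation.
{MatchID, Position, TeamID} has no BCNF violation.

{League, Position}; {League, Stadium}; {MatchID, Position, TeamID}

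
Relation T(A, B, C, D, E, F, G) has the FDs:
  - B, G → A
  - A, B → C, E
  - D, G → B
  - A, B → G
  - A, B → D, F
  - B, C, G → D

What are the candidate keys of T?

{A, B} is a candidate key since {A, B}⁺ = {A, B, C, D, E, F, G} covers every attribute.
{B, G} is a candidate key since {B, G}⁺ = {A, B, C, D, E, F, G} covers every attribute.
{D, G} is a candidate key since {D, G}⁺ = {A, B, C, D, E, F, G} covers every attribute.
Any other superkey properly contains one of these, so there are no further candidate keys.

{A, B}, {B, G}, {D, G}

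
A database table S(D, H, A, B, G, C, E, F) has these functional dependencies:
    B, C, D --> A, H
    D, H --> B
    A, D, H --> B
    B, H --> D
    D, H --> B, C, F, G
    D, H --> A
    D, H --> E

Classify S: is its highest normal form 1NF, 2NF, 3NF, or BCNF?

Candidate keys: {B, C, D}, {B, H}, {D, H}. Prime attributes: {B, C, D, H}.
The left-hand side of every FD is a superkey, so BCNF is satisfied.

BCNF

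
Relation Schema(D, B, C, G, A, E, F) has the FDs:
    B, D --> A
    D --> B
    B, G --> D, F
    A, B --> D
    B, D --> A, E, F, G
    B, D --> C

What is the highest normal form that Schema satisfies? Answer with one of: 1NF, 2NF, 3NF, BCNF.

BCNF

Candidate keys: {A, B}, {B, G}, {D}. Prime attributes: {A, B, D, G}.
Each dependency's left side is a superkey — BCNF holds.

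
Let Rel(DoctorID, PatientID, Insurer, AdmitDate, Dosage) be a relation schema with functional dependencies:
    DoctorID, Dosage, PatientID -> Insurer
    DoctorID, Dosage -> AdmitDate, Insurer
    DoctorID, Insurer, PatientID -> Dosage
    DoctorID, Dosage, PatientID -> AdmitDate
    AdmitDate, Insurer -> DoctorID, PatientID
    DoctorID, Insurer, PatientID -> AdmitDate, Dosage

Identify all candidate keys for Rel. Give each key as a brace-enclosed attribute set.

{AdmitDate, Insurer} is a candidate key since {AdmitDate, Insurer}⁺ = {AdmitDate, DoctorID, Dosage, Insurer, PatientID} covers every attribute.
{DoctorID, Dosage} is a candidate key since {DoctorID, Dosage}⁺ = {AdmitDate, DoctorID, Dosage, Insurer, PatientID} covers every attribute.
{DoctorID, Insurer, PatientID} is a candidate key since {DoctorID, Insurer, PatientID}⁺ = {AdmitDate, DoctorID, Dosage, Insurer, PatientID} covers every attribute.
No proper subset of any of these is a key, and no other minimal superkey exists.

{AdmitDate, Insurer}, {DoctorID, Dosage}, {DoctorID, Insurer, PatientID}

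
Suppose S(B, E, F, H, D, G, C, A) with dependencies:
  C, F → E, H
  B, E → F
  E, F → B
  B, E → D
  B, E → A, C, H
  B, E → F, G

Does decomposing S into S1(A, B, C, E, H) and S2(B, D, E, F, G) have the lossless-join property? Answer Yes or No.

S1 ∩ S2 = {B, E}; its closure under F is {A, B, C, D, E, F, G, H}.
This includes all of S1, so the common attributes are a superkey of S1 — the join is lossless.

Yes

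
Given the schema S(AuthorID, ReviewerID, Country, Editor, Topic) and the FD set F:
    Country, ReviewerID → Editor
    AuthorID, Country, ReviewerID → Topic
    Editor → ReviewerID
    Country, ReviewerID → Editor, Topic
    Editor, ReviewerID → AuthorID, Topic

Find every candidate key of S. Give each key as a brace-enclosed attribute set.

{Country} never appears on the right of any FD, so every key must include it.
{Country, Editor}⁺ = {AuthorID, Country, Editor, ReviewerID, Topic}, which is every attribute, so {Country, Editor} is a candidate key.
{Country, ReviewerID}⁺ = {AuthorID, Country, Editor, ReviewerID, Topic}, which is every attribute, so {Country, ReviewerID} is a candidate key.
Any other superkey properly contains one of these, so there are no further candidate keys.

{Country, Editor}, {Country, ReviewerID}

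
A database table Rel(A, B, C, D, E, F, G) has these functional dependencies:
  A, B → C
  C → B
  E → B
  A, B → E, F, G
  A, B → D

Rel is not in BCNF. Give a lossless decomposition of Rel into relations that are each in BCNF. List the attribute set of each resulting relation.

Candidate keys of the original relation: {A, B}, {A, C}, {A, E}.
{A, B, C, D, E, F, G}: {C} determines {B, C} here but is not a superkey — split on C → B, giving {B, C} and {A, C, D, E, F, G}.
{B, C}: every determinant is a superkey — BCNF.
{A, C, D, E, F, G}: every determinant is a superkey — BCNF.

{A, C, D, E, F, G}; {B, C}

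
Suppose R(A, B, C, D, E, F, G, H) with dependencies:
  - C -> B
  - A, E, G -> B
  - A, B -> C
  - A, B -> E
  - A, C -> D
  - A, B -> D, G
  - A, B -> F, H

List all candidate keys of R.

{A, B}, {A, C}, {A, E, G}

Attributes never on any right-hand side: {A} — every candidate key must contain it.
Closure of {A, B} is {A, B, C, D, E, F, G, H}, the whole schema; {A, B} is a candidate key.
Closure of {A, C} is {A, B, C, D, E, F, G, H}, the whole schema; {A, C} is a candidate key.
Closure of {A, E, G} is {A, B, C, D, E, F, G, H}, the whole schema; {A, E, G} is a candidate key.
Any other superkey properly contains one of these, so there are no further candidate keys.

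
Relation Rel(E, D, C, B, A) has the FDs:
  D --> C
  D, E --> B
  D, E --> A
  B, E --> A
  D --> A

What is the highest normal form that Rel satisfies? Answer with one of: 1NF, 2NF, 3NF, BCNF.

1NF

Candidate key: {D, E}. Prime attributes: {D, E}.
D --> C breaks BCNF: {D}⁺ = {A, C, D}, so {D} is not a superkey.
Because {C} is non-prime and the left side of D --> C is not a superkey, the relation is not in 3NF.
The proper key subset {D} of {D, E} determines non-prime {A, C}, so the relation is not even in 2NF.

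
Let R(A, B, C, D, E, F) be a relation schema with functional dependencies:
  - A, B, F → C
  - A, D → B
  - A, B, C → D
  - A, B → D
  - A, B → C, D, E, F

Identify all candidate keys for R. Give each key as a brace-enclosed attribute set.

No FD produces {A}, so it must be in every candidate key.
{A, B} is a candidate key since {A, B}⁺ = {A, B, C, D, E, F} covers every attribute.
{A, D} is a candidate key since {A, D}⁺ = {A, B, C, D, E, F} covers every attribute.
No proper subset of any of these is a key, and no other minimal superkey exists.

{A, B}, {A, D}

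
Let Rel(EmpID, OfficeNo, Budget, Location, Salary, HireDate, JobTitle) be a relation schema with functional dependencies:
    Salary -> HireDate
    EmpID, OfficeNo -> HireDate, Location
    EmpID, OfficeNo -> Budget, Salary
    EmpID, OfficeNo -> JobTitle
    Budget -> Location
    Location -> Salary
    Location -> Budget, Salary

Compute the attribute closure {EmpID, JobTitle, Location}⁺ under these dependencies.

{Budget, EmpID, HireDate, JobTitle, Location, Salary}

Start with {EmpID, JobTitle, Location}.
Location -> Salary applies; add {Salary} → now {EmpID, JobTitle, Location, Salary}.
Location -> Budget, Salary applies; add {Budget} → now {Budget, EmpID, JobTitle, Location, Salary}.
Salary -> HireDate applies; add {HireDate} → now {Budget, EmpID, HireDate, JobTitle, Location, Salary}.
No further FD applies.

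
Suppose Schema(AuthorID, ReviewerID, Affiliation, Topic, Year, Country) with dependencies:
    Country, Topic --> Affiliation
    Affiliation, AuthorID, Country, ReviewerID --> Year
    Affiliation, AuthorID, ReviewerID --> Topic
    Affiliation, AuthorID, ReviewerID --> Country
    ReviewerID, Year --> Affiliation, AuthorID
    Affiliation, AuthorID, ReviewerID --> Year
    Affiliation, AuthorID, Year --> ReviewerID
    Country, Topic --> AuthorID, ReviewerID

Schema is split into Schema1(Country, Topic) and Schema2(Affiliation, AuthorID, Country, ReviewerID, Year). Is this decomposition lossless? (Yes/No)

The shared attributes are {Country} and {Country}⁺ = {Country}.
Neither Schema1 nor Schema2 is contained in that closure, so the decomposition is lossy.

No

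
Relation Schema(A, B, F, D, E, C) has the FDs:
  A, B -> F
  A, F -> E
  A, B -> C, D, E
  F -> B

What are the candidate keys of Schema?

{A, B}, {A, F}

{A} never appears on the right of any FD, so every key must include it.
{A, B}⁺ = {A, B, C, D, E, F}, which is every attribute, so {A, B} is a candidate key.
{A, F}⁺ = {A, B, C, D, E, F}, which is every attribute, so {A, F} is a candidate key.
These are minimal and exhaustive — every other superkey contains one of them.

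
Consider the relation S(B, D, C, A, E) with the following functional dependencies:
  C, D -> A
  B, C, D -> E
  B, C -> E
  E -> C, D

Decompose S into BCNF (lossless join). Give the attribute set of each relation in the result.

Candidate keys of the original relation: {B, C}, {B, E}.
Within {A, B, C, D, E}: {C, D}⁺ ∩ {A, B, C, D, E} = {A, C, D}, not the whole set, so C, D -> A violates BCNF; decompose into {A, C, D} and {B, C, D, E}.
{A, C, D} is in BCNF.
Within {B, C, D, E}: {E}⁺ ∩ {B, C, D, E} = {C, D, E}, not the whole set, so E -> C, D violates BCNF; decompose into {C, D, E} and {B, E}.
{C, D, E} is in BCNF.
{B, E} is in BCNF.

{A, C, D}; {B, E}; {C, D, E}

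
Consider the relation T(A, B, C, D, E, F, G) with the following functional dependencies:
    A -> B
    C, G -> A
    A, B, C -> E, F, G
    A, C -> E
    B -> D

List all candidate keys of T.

{A, C}, {C, G}

No FD produces {C}, so it must be in every candidate key.
Closure of {A, C} is {A, B, C, D, E, F, G}, the whole schema; {A, C} is a candidate key.
Closure of {C, G} is {A, B, C, D, E, F, G}, the whole schema; {C, G} is a candidate key.
These are minimal and exhaustive — every other superkey contains one of them.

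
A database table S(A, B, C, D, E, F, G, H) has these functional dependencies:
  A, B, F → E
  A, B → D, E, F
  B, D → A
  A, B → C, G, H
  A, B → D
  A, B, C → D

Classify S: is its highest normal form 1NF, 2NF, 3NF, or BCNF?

BCNF

Candidate keys: {A, B}, {B, D}. Prime attributes: {A, B, D}.
Every FD has a superkey on the left, so the relation is in BCNF.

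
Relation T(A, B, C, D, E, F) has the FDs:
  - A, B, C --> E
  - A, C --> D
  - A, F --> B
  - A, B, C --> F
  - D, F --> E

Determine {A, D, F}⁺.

Start with {A, D, F}.
A, F --> B applies; add {B} → now {A, B, D, F}.
D, F --> E applies; add {E} → now {A, B, D, E, F}.
No further FD applies.

{A, B, D, E, F}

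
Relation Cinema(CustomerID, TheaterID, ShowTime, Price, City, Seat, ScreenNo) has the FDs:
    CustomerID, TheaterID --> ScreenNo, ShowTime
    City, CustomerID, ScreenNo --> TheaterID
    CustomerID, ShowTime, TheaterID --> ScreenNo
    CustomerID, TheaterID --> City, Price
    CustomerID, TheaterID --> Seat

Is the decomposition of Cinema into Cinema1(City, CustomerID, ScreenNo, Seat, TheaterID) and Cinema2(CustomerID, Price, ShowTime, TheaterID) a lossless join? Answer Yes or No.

The shared attributes are {CustomerID, TheaterID} and {CustomerID, TheaterID}⁺ = {City, CustomerID, Price, ScreenNo, Seat, ShowTime, TheaterID}.
Since Cinema1 ⊆ {City, CustomerID, Price, ScreenNo, Seat, ShowTime, TheaterID}, the intersection is a superkey of Cinema1; the decomposition is lossless.

Yes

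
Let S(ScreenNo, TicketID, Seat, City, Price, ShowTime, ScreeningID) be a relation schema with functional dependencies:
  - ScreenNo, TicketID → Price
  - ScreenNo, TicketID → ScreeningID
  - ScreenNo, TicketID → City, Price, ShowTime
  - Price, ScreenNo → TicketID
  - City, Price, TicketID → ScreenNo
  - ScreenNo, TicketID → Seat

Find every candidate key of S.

Closure of {Price, ScreenNo} is {City, Price, ScreenNo, ScreeningID, Seat, ShowTime, TicketID}, the whole schema; {Price, ScreenNo} is a candidate key.
Closure of {ScreenNo, TicketID} is {City, Price, ScreenNo, ScreeningID, Seat, ShowTime, TicketID}, the whole schema; {ScreenNo, TicketID} is a candidate key.
Closure of {City, Price, TicketID} is {City, Price, ScreenNo, ScreeningID, Seat, ShowTime, TicketID}, the whole schema; {City, Price, TicketID} is a candidate key.
Any other superkey properly contains one of these, so there are no further candidate keys.

{City, Price, TicketID}, {Price, ScreenNo}, {ScreenNo, TicketID}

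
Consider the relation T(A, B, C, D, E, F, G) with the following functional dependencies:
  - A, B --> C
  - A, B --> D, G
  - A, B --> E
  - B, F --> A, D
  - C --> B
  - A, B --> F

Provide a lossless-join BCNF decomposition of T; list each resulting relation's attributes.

Candidate keys of the original relation: {A, B}, {A, C}, {B, F}, {C, F}.
Within {A, B, C, D, E, F, G}: {C}⁺ ∩ {A, B, C, D, E, F, G} = {B, C}, not the whole set, so C --> B violates BCNF; decompose into {B, C} and {A, C, D, E, F, G}.
{B, C}: every determinant is a superkey — BCNF.
{A, C, D, E, F, G}: every determinant is a superkey — BCNF.

{A, C, D, E, F, G}; {B, C}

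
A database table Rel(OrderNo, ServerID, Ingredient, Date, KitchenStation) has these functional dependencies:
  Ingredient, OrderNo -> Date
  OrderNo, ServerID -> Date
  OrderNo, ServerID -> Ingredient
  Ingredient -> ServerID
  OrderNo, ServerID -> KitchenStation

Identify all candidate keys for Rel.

No FD produces {OrderNo}, so it must be in every candidate key.
Closure of {Ingredient, OrderNo} is {Date, Ingredient, KitchenStation, OrderNo, ServerID}, the whole schema; {Ingredient, OrderNo} is a candidate key.
Closure of {OrderNo, ServerID} is {Date, Ingredient, KitchenStation, OrderNo, ServerID}, the whole schema; {OrderNo, ServerID} is a candidate key.
These are minimal and exhaustive — every other superkey contains one of them.

{Ingredient, OrderNo}, {OrderNo, ServerID}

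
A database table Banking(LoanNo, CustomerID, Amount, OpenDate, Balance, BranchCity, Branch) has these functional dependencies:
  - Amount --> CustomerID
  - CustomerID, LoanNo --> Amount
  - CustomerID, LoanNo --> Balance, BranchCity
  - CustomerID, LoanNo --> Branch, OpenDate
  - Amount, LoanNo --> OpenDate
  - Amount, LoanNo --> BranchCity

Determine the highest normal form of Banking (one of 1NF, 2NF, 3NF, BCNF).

Candidate keys: {Amount, LoanNo}, {CustomerID, LoanNo}. Prime attributes: {Amount, CustomerID, LoanNo}.
Amount --> CustomerID: {Amount}⁺ = {Amount, CustomerID}, which is not all of the attributes, so the left side is not a superkey — BCNF is violated.
But every attribute on its right side ({CustomerID}) is prime, and the same holds for every other non-superkey FD, so 3NF still holds.

3NF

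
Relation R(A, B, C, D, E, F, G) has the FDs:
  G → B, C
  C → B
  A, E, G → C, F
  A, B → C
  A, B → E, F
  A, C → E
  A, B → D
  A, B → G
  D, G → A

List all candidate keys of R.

{A, B} is a candidate key since {A, B}⁺ = {A, B, C, D, E, F, G} covers every attribute.
{A, C} is a candidate key since {A, C}⁺ = {A, B, C, D, E, F, G} covers every attribute.
{A, G} is a candidate key since {A, G}⁺ = {A, B, C, D, E, F, G} covers every attribute.
{D, G} is a candidate key since {D, G}⁺ = {A, B, C, D, E, F, G} covers every attribute.
No proper subset of any of these is a key, and no other minimal superkey exists.

{A, B}, {A, C}, {A, G}, {D, G}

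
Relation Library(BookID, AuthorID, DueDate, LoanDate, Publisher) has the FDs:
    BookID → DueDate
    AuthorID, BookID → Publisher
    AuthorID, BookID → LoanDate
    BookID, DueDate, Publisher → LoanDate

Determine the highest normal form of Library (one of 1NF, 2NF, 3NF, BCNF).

1NF

Candidate key: {AuthorID, BookID}. Prime attributes: {AuthorID, BookID}.
For BookID → DueDate we have {BookID}⁺ = {BookID, DueDate}; {BookID} is not a superkey, so BCNF fails.
Because {DueDate} is non-prime and the left side of BookID → DueDate is not a superkey, the relation is not in 3NF.
Since {BookID} ⊂ {AuthorID, BookID} and {BookID}⁺ ⊇ {DueDate} with {DueDate} non-prime, there is a partial dependency; 2NF fails.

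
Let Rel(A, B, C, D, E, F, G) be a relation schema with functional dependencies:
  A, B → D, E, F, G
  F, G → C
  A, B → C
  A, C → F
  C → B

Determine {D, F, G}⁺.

Start with {D, F, G}.
F, G → C applies; add {C} → now {C, D, F, G}.
C → B applies; add {B} → now {B, C, D, F, G}.
No further FD applies.

{B, C, D, F, G}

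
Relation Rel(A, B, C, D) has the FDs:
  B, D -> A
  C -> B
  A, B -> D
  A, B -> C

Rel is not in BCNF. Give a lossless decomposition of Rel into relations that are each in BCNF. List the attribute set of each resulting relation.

Candidate keys of the original relation: {A, B}, {A, C}, {B, D}, {C, D}.
Within {A, B, C, D}: {C}⁺ ∩ {A, B, C, D} = {B, C}, not the whole set, so C -> B violates BCNF; decompose into {B, C} and {A, C, D}.
{B, C} is in BCNF.
{A, C, D} is in BCNF.

{A, C, D}; {B, C}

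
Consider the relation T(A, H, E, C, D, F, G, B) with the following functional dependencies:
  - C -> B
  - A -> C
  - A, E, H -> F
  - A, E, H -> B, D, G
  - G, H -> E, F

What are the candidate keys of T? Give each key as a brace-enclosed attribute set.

No FD produces {A, H}, so they must be in every candidate key.
{A, E, H}⁺ = {A, B, C, D, E, F, G, H} — all of the relation — so {A, E, H} is a candidate key.
{A, G, H}⁺ = {A, B, C, D, E, F, G, H} — all of the relation — so {A, G, H} is a candidate key.
No proper subset of any of these is a key, and no other minimal superkey exists.

{A, E, H}, {A, G, H}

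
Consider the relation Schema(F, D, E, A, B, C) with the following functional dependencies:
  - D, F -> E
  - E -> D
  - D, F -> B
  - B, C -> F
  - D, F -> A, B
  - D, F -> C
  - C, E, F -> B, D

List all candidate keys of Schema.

{B, C, D}, {B, C, E}, {D, F}, {E, F}

Closure of {D, F} is {A, B, C, D, E, F}, the whole schema; {D, F} is a candidate key.
Closure of {E, F} is {A, B, C, D, E, F}, the whole schema; {E, F} is a candidate key.
Closure of {B, C, D} is {A, B, C, D, E, F}, the whole schema; {B, C, D} is a candidate key.
Closure of {B, C, E} is {A, B, C, D, E, F}, the whole schema; {B, C, E} is a candidate key.
Any other superkey properly contains one of these, so there are no further candidate keys.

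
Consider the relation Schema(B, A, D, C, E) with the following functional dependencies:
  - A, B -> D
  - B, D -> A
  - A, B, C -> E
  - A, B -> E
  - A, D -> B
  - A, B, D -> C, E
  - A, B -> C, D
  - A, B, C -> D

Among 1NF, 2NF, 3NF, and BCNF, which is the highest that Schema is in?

BCNF

Candidate keys: {A, B}, {A, D}, {B, D}. Prime attributes: {A, B, D}.
Every FD has a superkey on the left, so the relation is in BCNF.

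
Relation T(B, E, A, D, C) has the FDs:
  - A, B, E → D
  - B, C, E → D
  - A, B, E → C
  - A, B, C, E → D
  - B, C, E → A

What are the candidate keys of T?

Attributes never on any right-hand side: {B, E} — every candidate key must contain all of them.
Closure of {A, B, E} is {A, B, C, D, E}, the whole schema; {A, B, E} is a candidate key.
Closure of {B, C, E} is {A, B, C, D, E}, the whole schema; {B, C, E} is a candidate key.
Any other superkey properly contains one of these, so there are no further candidate keys.

{A, B, E}, {B, C, E}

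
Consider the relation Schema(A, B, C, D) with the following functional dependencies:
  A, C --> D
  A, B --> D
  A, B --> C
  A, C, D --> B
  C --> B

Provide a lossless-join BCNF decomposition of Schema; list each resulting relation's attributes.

Candidate keys of the original relation: {A, B}, {A, C}.
Within {A, B, C, D}: {C}⁺ ∩ {A, B, C, D} = {B, C}, not the whole set, so C --> B violates BCNF; decompose into {B, C} and {A, C, D}.
{B, C}: every determinant is a superkey — BCNF.
{A, C, D}: every determinant is a superkey — BCNF.

{A, C, D}; {B, C}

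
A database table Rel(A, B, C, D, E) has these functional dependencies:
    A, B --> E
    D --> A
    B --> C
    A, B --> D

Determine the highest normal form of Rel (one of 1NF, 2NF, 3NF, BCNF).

1NF

Candidate keys: {A, B}, {B, D}. Prime attributes: {A, B, D}.
For D --> A we have {D}⁺ = {A, D}; {D} is not a superkey, so BCNF fails.
Because {C} is non-prime and the left side of B --> C is not a superkey, the relation is not in 3NF.
Since {B} ⊂ {A, B} and {B}⁺ ⊇ {C} with {C} non-prime, there is a partial dependency; 2NF fails.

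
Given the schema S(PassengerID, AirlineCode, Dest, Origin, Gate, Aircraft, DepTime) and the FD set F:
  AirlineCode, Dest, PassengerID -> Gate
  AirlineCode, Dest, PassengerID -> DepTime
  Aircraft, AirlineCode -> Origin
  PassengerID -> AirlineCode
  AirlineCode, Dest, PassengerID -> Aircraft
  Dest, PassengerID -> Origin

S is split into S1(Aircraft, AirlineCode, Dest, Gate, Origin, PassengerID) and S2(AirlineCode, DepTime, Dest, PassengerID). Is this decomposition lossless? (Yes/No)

Yes

The shared attributes are {AirlineCode, Dest, PassengerID} and {AirlineCode, Dest, PassengerID}⁺ = {Aircraft, AirlineCode, DepTime, Dest, Gate, Origin, PassengerID}.
Since S1 ⊆ {Aircraft, AirlineCode, DepTime, Dest, Gate, Origin, PassengerID}, the intersection is a superkey of S1; the decomposition is lossless.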